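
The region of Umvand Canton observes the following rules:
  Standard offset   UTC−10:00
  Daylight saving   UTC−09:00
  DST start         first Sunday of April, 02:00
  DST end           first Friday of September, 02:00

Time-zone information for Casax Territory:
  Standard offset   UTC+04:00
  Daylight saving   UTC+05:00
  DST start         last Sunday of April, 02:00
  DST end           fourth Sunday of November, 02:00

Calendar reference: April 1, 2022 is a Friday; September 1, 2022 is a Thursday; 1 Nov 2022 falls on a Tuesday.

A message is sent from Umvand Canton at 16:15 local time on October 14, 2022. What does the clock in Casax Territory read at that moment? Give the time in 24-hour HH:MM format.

1 April 2022 is a Friday, so the first Sunday is April 3.
1 September 2022 is a Thursday, so the first Friday is September 2.
October 14, 2022 does not fall between 3 April and 2 September, so daylight saving is not in effect and Umvand Canton is at UTC−10:00.
16:15 Umvand Canton + 10h = 02:15 UTC (rolling into the next day, 15 October 2022).
1 April 2022 is a Friday, so Sundays fall on 3, 10, 17, 24; the last is April 24.
1 November 2022 is a Tuesday, so the first Sunday is November 6 and the fourth is November 27.
At the standard offset (UTC+04:00), 02:15 UTC + 4h = 06:15 Casax Territory standard time.
Daylight saving runs 24 April – 27 November; the standard-time date in Casax Territory, October 15, 2022, is inside that window, so Casax Territory is at UTC+05:00.
02:15 UTC + 5h = 07:15 Casax Territory.

07:15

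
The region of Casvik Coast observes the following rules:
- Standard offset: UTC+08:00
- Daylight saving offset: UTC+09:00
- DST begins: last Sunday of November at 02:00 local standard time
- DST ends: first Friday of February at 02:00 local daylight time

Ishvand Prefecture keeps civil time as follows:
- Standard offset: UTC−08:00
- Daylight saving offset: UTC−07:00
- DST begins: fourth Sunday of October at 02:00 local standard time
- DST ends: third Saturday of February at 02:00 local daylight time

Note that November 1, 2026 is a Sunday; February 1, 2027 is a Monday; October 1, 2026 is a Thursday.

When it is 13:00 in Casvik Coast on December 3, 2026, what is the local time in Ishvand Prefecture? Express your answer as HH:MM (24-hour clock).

1 November 2026 is a Sunday, so Sundays fall on 1, 8, 15, 22, 29; the last is November 29.
1 February 2027 is a Monday, so the first Friday is February 5.
Daylight saving runs 29 November 2026 – 5 February 2027; December 3, 2026 is inside that window, so Casvik Coast is at UTC+09:00.
13:00 Casvik Coast − 9h = 04:00 UTC.
1 October 2026 is a Thursday, so the first Sunday is October 4 and the fourth is October 25.
1 February 2027 is a Monday, so the first Saturday is February 6 and the third is February 20.
At the standard offset (UTC−08:00), 04:00 UTC − 8h = 20:00 Ishvand Prefecture standard time (rolling into the previous day, 2 December 2026).
Daylight saving runs 25 October 2026 – 20 February 2027; the standard-time date in Ishvand Prefecture, December 2, 2026, is inside that window, so Ishvand Prefecture is at UTC−07:00.
04:00 UTC − 7h = 21:00 Ishvand Prefecture (rolling into the previous day, 2 December 2026).

21:00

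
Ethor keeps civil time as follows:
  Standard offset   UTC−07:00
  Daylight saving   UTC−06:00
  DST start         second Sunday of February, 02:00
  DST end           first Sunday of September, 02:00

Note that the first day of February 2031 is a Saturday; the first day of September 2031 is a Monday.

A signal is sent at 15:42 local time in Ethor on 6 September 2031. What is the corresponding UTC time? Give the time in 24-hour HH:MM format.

1 February 2031 is a Saturday, so the first Sunday is February 2 and the second is February 9.
1 September 2031 is a Monday, so the first Sunday is September 7.
6 September 2031 falls between 9 February and 7 September, so daylight saving is in effect and Ethor is at UTC−06:00.
15:42 local + 6h = 21:42 UTC.

21:42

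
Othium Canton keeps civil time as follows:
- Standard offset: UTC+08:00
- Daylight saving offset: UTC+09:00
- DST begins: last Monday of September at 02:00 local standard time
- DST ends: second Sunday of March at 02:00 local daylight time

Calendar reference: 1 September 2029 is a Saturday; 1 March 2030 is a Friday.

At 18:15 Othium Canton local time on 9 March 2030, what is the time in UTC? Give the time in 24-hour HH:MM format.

09:15

1 September 2029 is a Saturday, so Mondays fall on 3, 10, 17, 24; the last is September 24.
1 March 2030 is a Friday, so the first Sunday is March 3 and the second is March 10.
9 March 2030 falls between 24 September 2029 and 10 March 2030, so daylight saving is in effect and Othium Canton is at UTC+09:00.
18:15 local − 9h = 09:15 UTC.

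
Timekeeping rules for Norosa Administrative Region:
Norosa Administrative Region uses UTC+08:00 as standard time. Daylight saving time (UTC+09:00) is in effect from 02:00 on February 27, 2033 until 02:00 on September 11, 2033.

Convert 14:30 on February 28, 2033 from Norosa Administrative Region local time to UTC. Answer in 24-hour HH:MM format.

February 28, 2033 lies within the daylight-saving period (27 February – 11 September), so Norosa Administrative Region is on daylight time, UTC+09:00.
14:30 local − 9h = 05:30 UTC.

05:30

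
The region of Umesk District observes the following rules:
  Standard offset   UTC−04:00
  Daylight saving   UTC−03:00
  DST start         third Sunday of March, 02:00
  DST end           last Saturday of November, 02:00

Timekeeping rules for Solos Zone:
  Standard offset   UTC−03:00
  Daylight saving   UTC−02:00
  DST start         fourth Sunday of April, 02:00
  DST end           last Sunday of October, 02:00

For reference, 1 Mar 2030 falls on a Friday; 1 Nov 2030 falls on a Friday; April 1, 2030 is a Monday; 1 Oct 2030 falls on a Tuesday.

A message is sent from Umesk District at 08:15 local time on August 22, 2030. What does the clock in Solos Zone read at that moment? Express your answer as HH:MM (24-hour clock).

1 March 2030 is a Friday, so the first Sunday is March 3 and the third is March 17.
1 November 2030 is a Friday, so Saturdays fall on 2, 9, 16, 23, 30; the last is November 30.
August 22, 2030 falls between 17 March and 30 November, so daylight saving is in effect and Umesk District is at UTC−03:00.
08:15 Umesk District + 3h = 11:15 UTC.
1 April 2030 is a Monday, so the first Sunday is April 7 and the fourth is April 28.
1 October 2030 is a Tuesday, so Sundays fall on 6, 13, 20, 27; the last is October 27.
At the standard offset (UTC−03:00), 11:15 UTC − 3h = 08:15 Solos Zone standard time.
The standard-time date in Solos Zone, August 22, 2030, lies within the daylight-saving period (28 April – 27 October), so Solos Zone is on daylight time, UTC−02:00.
11:15 UTC − 2h = 09:15 Solos Zone.

09:15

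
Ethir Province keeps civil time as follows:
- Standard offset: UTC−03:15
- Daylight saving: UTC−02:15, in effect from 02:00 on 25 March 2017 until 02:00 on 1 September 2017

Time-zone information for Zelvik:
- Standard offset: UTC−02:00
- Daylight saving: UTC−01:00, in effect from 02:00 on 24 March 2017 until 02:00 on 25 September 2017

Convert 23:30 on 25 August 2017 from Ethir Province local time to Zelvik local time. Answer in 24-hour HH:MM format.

Daylight saving runs 25 March – 1 September; 25 August 2017 is inside that window, so Ethir Province is at UTC−02:15.
23:30 Ethir Province + 2h15m = 01:45 UTC (rolling into the next day, 26 August 2017).
At the standard offset (UTC−02:00), 01:45 UTC − 2h = 23:45 Zelvik standard time (rolling into the previous day, 25 August 2017).
The standard-time date in Zelvik, 25 August 2017, falls between 24 March and 25 September, so daylight saving is in effect and Zelvik is at UTC−01:00.
01:45 UTC − 1h = 00:45 Zelvik.

00:45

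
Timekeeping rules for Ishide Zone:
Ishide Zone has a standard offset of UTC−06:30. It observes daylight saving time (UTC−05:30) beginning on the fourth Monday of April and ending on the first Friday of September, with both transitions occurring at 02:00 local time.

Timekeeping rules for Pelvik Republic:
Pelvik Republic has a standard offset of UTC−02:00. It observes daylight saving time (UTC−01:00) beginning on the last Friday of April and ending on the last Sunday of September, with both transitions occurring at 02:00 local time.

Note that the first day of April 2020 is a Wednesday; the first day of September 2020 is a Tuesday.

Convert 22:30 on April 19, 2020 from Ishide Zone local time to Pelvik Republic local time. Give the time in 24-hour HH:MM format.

03:00

1 April 2020 is a Wednesday, so the first Monday is April 6 and the fourth is April 27.
1 September 2020 is a Tuesday, so the first Friday is September 4.
April 19, 2020 is outside the daylight-saving period (27 April – 4 September), so Ishide Zone is on standard time, UTC−06:30.
22:30 Ishide Zone + 6h30m = 05:00 UTC (rolling into the next day, 20 April 2020).
1 April 2020 is a Wednesday, so Fridays fall on 3, 10, 17, 24; the last is April 24.
1 September 2020 is a Tuesday, so Sundays fall on 6, 13, 20, 27; the last is September 27.
At the standard offset (UTC−02:00), 05:00 UTC − 2h = 03:00 Pelvik Republic standard time.
The standard-time date in Pelvik Republic, April 20, 2020, is outside the daylight-saving period (24 April – 27 September), so Pelvik Republic is on standard time, UTC−02:00.
05:00 UTC − 2h = 03:00 Pelvik Republic.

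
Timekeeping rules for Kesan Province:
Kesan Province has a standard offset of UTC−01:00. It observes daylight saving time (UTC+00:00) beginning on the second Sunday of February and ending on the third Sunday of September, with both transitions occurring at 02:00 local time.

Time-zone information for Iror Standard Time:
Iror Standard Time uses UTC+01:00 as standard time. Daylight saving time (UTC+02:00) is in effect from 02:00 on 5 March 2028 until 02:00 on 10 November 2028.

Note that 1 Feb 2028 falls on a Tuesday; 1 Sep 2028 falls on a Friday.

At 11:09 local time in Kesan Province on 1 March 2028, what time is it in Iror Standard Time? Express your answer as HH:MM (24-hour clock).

1 February 2028 is a Tuesday, so the first Sunday is February 6 and the second is February 13.
1 September 2028 is a Friday, so the first Sunday is September 3 and the third is September 17.
1 March 2028 lies within the daylight-saving period (13 February – 17 September), so Kesan Province is on daylight time, UTC+00:00.
11:09 Kesan Province − 0h = 11:09 UTC.
At the standard offset (UTC+01:00), 11:09 UTC + 1h = 12:09 Iror Standard Time standard time.
The standard-time date in Iror Standard Time, 1 March 2028, is outside the daylight-saving period (5 March – 10 November), so Iror Standard Time is on standard time, UTC+01:00.
11:09 UTC + 1h = 12:09 Iror Standard Time.

12:09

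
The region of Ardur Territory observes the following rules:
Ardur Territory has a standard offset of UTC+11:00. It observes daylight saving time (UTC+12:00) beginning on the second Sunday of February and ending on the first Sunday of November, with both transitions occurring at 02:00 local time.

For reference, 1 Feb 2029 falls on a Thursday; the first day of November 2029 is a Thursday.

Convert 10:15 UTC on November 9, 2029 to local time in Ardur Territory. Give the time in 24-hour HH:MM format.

21:15

1 February 2029 is a Thursday, so the first Sunday is February 4 and the second is February 11.
1 November 2029 is a Thursday, so the first Sunday is November 4.
At the standard offset (UTC+11:00), 10:15 UTC + 11h = 21:15 Ardur Territory standard time.
The standard-time date in Ardur Territory, November 9, 2029, is outside the daylight-saving period (11 February – 4 November), so Ardur Territory is on standard time, UTC+11:00.
10:15 UTC + 11h = 21:15 local.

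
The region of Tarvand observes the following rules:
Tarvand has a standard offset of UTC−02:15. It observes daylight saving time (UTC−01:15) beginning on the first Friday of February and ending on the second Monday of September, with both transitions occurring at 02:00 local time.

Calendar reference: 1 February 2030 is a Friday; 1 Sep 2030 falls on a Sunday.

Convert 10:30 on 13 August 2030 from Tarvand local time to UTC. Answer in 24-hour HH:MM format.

1 February 2030 is a Friday, so the first Friday is February 1.
1 September 2030 is a Sunday, so the first Monday is September 2 and the second is September 9.
Daylight saving runs 1 February – 9 September; 13 August 2030 is inside that window, so Tarvand is at UTC−01:15.
10:30 local + 1h15m = 11:45 UTC.

11:45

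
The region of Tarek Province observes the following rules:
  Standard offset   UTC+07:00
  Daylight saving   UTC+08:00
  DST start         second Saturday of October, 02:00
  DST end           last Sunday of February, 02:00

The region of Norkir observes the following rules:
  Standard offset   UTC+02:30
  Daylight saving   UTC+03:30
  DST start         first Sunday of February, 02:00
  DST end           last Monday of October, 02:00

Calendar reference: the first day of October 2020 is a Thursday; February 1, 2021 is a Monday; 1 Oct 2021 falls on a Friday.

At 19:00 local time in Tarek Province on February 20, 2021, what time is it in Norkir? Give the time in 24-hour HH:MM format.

1 October 2020 is a Thursday, so the first Saturday is October 3 and the second is October 10.
1 February 2021 is a Monday, so Sundays fall on 7, 14, 21, 28; the last is February 28.
February 20, 2021 lies within the daylight-saving period (10 October 2020 – 28 February 2021), so Tarek Province is on daylight time, UTC+08:00.
19:00 Tarek Province − 8h = 11:00 UTC.
1 February 2021 is a Monday, so the first Sunday is February 7.
1 October 2021 is a Friday, so Mondays fall on 4, 11, 18, 25; the last is October 25.
At the standard offset (UTC+02:30), 11:00 UTC + 2h30m = 13:30 Norkir standard time.
The standard-time date in Norkir, February 20, 2021, lies within the daylight-saving period (7 February – 25 October), so Norkir is on daylight time, UTC+03:30.
11:00 UTC + 3h30m = 14:30 Norkir.

14:30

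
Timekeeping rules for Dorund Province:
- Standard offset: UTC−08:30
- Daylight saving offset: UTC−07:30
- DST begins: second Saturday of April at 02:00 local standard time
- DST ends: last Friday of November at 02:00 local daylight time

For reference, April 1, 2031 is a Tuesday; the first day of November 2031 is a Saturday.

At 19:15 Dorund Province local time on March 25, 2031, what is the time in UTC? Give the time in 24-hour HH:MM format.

1 April 2031 is a Tuesday, so the first Saturday is April 5 and the second is April 12.
1 November 2031 is a Saturday, so Fridays fall on 7, 14, 21, 28; the last is November 28.
March 25, 2031 does not fall between 12 April and 28 November, so daylight saving is not in effect and Dorund Province is at UTC−08:30.
19:15 local + 8h30m = 03:45 UTC (rolling into the next day, 26 March 2031).

03:45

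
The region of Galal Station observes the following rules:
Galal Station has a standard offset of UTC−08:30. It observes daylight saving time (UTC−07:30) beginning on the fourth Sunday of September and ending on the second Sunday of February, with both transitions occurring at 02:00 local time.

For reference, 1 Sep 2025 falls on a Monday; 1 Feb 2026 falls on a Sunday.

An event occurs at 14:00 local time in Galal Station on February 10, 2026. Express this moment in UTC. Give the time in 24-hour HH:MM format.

1 September 2025 is a Monday, so the first Sunday is September 7 and the fourth is September 28.
1 February 2026 is a Sunday, so the first Sunday is February 1 and the second is February 8.
February 10, 2026 does not fall between 28 September 2025 and 8 February 2026, so daylight saving is not in effect and Galal Station is at UTC−08:30.
14:00 local + 8h30m = 22:30 UTC.

22:30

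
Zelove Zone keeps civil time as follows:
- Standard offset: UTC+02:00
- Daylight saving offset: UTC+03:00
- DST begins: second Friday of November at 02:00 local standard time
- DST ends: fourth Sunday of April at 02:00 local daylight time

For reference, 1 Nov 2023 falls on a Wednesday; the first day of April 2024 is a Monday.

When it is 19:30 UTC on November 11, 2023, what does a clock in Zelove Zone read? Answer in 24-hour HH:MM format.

22:30

1 November 2023 is a Wednesday, so the first Friday is November 3 and the second is November 10.
1 April 2024 is a Monday, so the first Sunday is April 7 and the fourth is April 28.
At the standard offset (UTC+02:00), 19:30 UTC + 2h = 21:30 Zelove Zone standard time.
The standard-time date in Zelove Zone, November 11, 2023, falls between 10 November 2023 and 28 April 2024, so daylight saving is in effect and Zelove Zone is at UTC+03:00.
19:30 UTC + 3h = 22:30 local.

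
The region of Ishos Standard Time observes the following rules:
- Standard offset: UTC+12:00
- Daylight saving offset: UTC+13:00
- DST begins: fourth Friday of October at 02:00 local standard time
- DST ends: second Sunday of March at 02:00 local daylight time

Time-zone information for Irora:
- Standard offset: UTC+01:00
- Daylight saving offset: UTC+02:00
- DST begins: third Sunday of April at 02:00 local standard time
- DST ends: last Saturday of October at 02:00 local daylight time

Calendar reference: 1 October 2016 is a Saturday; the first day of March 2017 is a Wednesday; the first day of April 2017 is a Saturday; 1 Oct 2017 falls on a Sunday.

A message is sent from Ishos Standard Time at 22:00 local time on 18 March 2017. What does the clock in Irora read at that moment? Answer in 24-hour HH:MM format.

11:00

1 October 2016 is a Saturday, so the first Friday is October 7 and the fourth is October 28.
1 March 2017 is a Wednesday, so the first Sunday is March 5 and the second is March 12.
18 March 2017 is outside the daylight-saving period (28 October 2016 – 12 March 2017), so Ishos Standard Time is on standard time, UTC+12:00.
22:00 Ishos Standard Time − 12h = 10:00 UTC.
1 April 2017 is a Saturday, so the first Sunday is April 2 and the third is April 16.
1 October 2017 is a Sunday, so Saturdays fall on 7, 14, 21, 28; the last is October 28.
At the standard offset (UTC+01:00), 10:00 UTC + 1h = 11:00 Irora standard time.
The standard-time date in Irora, 18 March 2017, is outside the daylight-saving period (16 April – 28 October), so Irora is on standard time, UTC+01:00.
10:00 UTC + 1h = 11:00 Irora.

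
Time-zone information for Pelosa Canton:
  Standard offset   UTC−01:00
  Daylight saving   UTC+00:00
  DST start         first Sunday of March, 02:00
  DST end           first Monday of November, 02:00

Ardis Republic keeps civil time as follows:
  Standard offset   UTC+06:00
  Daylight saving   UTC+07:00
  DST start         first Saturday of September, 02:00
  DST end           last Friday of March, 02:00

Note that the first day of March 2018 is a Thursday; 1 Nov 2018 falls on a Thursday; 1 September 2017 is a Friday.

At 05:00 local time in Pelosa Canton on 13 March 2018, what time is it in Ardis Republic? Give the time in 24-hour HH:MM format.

1 March 2018 is a Thursday, so the first Sunday is March 4.
1 November 2018 is a Thursday, so the first Monday is November 5.
Daylight saving runs 4 March – 5 November; 13 March 2018 is inside that window, so Pelosa Canton is at UTC+00:00.
05:00 Pelosa Canton − 0h = 05:00 UTC.
1 September 2017 is a Friday, so the first Saturday is September 2.
1 March 2018 is a Thursday, so Fridays fall on 2, 9, 16, 23, 30; the last is March 30.
At the standard offset (UTC+06:00), 05:00 UTC + 6h = 11:00 Ardis Republic standard time.
The standard-time date in Ardis Republic, 13 March 2018, lies within the daylight-saving period (2 September 2017 – 30 March 2018), so Ardis Republic is on daylight time, UTC+07:00.
05:00 UTC + 7h = 12:00 Ardis Republic.

12:00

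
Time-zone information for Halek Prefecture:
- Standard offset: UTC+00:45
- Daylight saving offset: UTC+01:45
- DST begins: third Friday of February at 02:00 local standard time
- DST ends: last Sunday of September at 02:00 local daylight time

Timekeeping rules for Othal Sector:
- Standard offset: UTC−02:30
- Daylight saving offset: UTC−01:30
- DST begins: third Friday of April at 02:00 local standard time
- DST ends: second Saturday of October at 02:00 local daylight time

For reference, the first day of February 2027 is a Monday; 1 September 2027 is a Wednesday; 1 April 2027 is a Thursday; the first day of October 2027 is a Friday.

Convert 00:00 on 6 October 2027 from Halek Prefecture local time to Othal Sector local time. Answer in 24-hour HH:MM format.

21:45

1 February 2027 is a Monday, so the first Friday is February 5 and the third is February 19.
1 September 2027 is a Wednesday, so Sundays fall on 5, 12, 19, 26; the last is September 26.
6 October 2027 is outside the daylight-saving period (19 February – 26 September), so Halek Prefecture is on standard time, UTC+00:45.
00:00 Halek Prefecture − 0h45m = 23:15 UTC (rolling into the previous day, 5 October 2027).
1 April 2027 is a Thursday, so the first Friday is April 2 and the third is April 16.
1 October 2027 is a Friday, so the first Saturday is October 2 and the second is October 9.
At the standard offset (UTC−02:30), 23:15 UTC − 2h30m = 20:45 Othal Sector standard time.
The standard-time date in Othal Sector, 5 October 2027, lies within the daylight-saving period (16 April – 9 October), so Othal Sector is on daylight time, UTC−01:30.
23:15 UTC − 1h30m = 21:45 Othal Sector.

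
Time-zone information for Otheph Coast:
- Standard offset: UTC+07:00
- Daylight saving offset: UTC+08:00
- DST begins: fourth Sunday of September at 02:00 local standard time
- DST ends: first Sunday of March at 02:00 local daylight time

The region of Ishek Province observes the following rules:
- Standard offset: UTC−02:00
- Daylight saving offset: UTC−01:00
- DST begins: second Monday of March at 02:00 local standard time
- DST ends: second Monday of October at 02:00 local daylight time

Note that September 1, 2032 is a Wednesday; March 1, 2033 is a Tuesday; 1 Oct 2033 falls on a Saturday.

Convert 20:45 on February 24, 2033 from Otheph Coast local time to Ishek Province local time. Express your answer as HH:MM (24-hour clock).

1 September 2032 is a Wednesday, so the first Sunday is September 5 and the fourth is September 26.
1 March 2033 is a Tuesday, so the first Sunday is March 6.
February 24, 2033 lies within the daylight-saving period (26 September 2032 – 6 March 2033), so Otheph Coast is on daylight time, UTC+08:00.
20:45 Otheph Coast − 8h = 12:45 UTC.
1 March 2033 is a Tuesday, so the first Monday is March 7 and the second is March 14.
1 October 2033 is a Saturday, so the first Monday is October 3 and the second is October 10.
At the standard offset (UTC−02:00), 12:45 UTC − 2h = 10:45 Ishek Province standard time.
The standard-time date in Ishek Province, February 24, 2033, does not fall between 14 March and 10 October, so daylight saving is not in effect and Ishek Province is at UTC−02:00.
12:45 UTC − 2h = 10:45 Ishek Province.

10:45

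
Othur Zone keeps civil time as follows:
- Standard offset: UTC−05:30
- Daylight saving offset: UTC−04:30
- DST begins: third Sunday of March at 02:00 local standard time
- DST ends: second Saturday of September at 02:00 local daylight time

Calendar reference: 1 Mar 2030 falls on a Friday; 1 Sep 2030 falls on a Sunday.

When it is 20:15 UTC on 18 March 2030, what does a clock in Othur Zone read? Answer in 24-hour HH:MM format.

1 March 2030 is a Friday, so the first Sunday is March 3 and the third is March 17.
1 September 2030 is a Sunday, so the first Saturday is September 7 and the second is September 14.
At the standard offset (UTC−05:30), 20:15 UTC − 5h30m = 14:45 Othur Zone standard time.
The standard-time date in Othur Zone, 18 March 2030, falls between 17 March and 14 September, so daylight saving is in effect and Othur Zone is at UTC−04:30.
20:15 UTC − 4h30m = 15:45 local.

15:45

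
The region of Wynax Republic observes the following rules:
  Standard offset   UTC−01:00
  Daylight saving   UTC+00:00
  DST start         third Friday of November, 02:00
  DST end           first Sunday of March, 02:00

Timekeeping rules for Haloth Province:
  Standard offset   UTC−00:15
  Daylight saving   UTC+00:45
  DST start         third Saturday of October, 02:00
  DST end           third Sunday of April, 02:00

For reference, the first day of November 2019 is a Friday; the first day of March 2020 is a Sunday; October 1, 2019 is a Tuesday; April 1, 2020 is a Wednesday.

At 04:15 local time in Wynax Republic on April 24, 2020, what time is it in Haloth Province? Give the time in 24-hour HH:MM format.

05:00

1 November 2019 is a Friday, so the first Friday is November 1 and the third is November 15.
1 March 2020 is a Sunday, so the first Sunday is March 1.
April 24, 2020 is outside the daylight-saving period (15 November 2019 – 1 March 2020), so Wynax Republic is on standard time, UTC−01:00.
04:15 Wynax Republic + 1h = 05:15 UTC.
1 October 2019 is a Tuesday, so the first Saturday is October 5 and the third is October 19.
1 April 2020 is a Wednesday, so the first Sunday is April 5 and the third is April 19.
At the standard offset (UTC−00:15), 05:15 UTC − 0h15m = 05:00 Haloth Province standard time.
The standard-time date in Haloth Province, April 24, 2020, does not fall between 19 October 2019 and 19 April 2020, so daylight saving is not in effect and Haloth Province is at UTC−00:15.
05:15 UTC − 0h15m = 05:00 Haloth Province.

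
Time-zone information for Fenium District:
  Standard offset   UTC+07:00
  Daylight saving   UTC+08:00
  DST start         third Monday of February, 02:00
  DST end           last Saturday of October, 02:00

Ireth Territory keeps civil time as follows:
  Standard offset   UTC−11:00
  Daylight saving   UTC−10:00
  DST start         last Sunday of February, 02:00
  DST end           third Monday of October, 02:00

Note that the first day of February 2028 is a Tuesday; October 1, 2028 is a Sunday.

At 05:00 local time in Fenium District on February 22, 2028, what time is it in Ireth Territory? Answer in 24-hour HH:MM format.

1 February 2028 is a Tuesday, so the first Monday is February 7 and the third is February 21.
1 October 2028 is a Sunday, so Saturdays fall on 7, 14, 21, 28; the last is October 28.
Daylight saving runs 21 February – 28 October; February 22, 2028 is inside that window, so Fenium District is at UTC+08:00.
05:00 Fenium District − 8h = 21:00 UTC (rolling into the previous day, 21 February 2028).
1 February 2028 is a Tuesday, so Sundays fall on 6, 13, 20, 27; the last is February 27.
1 October 2028 is a Sunday, so the first Monday is October 2 and the third is October 16.
At the standard offset (UTC−11:00), 21:00 UTC − 11h = 10:00 Ireth Territory standard time.
The standard-time date in Ireth Territory, February 21, 2028, is outside the daylight-saving period (27 February – 16 October), so Ireth Territory is on standard time, UTC−11:00.
21:00 UTC − 11h = 10:00 Ireth Territory.

10:00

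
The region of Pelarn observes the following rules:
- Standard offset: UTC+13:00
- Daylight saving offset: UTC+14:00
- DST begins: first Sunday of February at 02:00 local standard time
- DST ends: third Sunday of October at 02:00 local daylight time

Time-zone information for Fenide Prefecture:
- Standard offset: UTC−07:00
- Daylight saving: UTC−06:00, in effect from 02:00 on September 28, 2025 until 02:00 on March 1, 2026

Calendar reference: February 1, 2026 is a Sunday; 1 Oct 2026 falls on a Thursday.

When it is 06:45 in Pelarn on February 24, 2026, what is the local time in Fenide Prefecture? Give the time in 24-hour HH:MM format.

1 February 2026 is a Sunday, so the first Sunday is February 1.
1 October 2026 is a Thursday, so the first Sunday is October 4 and the third is October 18.
February 24, 2026 lies within the daylight-saving period (1 February – 18 October), so Pelarn is on daylight time, UTC+14:00.
06:45 Pelarn − 14h = 16:45 UTC (rolling into the previous day, 23 February 2026).
At the standard offset (UTC−07:00), 16:45 UTC − 7h = 09:45 Fenide Prefecture standard time.
The standard-time date in Fenide Prefecture, February 23, 2026, falls between 28 September 2025 and 1 March 2026, so daylight saving is in effect and Fenide Prefecture is at UTC−06:00.
16:45 UTC − 6h = 10:45 Fenide Prefecture.

10:45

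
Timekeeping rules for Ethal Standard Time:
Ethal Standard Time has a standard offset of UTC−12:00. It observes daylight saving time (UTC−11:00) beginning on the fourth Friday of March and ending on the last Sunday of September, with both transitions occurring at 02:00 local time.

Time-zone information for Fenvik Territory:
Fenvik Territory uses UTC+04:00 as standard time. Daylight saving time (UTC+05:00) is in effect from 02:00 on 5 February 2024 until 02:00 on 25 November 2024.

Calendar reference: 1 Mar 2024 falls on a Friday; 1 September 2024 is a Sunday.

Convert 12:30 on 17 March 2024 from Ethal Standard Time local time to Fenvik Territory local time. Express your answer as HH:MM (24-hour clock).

05:30

1 March 2024 is a Friday, so the first Friday is March 1 and the fourth is March 22.
1 September 2024 is a Sunday, so Sundays fall on 1, 8, 15, 22, 29; the last is September 29.
17 March 2024 does not fall between 22 March and 29 September, so daylight saving is not in effect and Ethal Standard Time is at UTC−12:00.
12:30 Ethal Standard Time + 12h = 00:30 UTC (rolling into the next day, 18 March 2024).
At the standard offset (UTC+04:00), 00:30 UTC + 4h = 04:30 Fenvik Territory standard time.
The standard-time date in Fenvik Territory, 18 March 2024, lies within the daylight-saving period (5 February – 25 November), so Fenvik Territory is on daylight time, UTC+05:00.
00:30 UTC + 5h = 05:30 Fenvik Territory.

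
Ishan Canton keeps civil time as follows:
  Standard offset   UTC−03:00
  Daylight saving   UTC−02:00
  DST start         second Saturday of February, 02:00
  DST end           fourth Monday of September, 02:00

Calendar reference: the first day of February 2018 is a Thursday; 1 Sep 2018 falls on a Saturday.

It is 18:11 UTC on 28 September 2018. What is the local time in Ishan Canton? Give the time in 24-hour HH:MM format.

15:11

1 February 2018 is a Thursday, so the first Saturday is February 3 and the second is February 10.
1 September 2018 is a Saturday, so the first Monday is September 3 and the fourth is September 24.
At the standard offset (UTC−03:00), 18:11 UTC − 3h = 15:11 Ishan Canton standard time.
Daylight saving runs 10 February – 24 September; the standard-time date in Ishan Canton, 28 September 2018, is outside that window, so Ishan Canton is on standard time at UTC−03:00.
18:11 UTC − 3h = 15:11 local.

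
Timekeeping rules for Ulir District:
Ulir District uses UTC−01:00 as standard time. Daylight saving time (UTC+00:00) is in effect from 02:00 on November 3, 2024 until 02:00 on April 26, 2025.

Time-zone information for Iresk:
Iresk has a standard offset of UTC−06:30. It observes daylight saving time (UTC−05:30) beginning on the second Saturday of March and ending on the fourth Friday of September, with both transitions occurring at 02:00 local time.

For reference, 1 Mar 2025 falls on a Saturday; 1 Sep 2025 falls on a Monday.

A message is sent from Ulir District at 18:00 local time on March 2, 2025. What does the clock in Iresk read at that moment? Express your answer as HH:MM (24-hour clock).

March 2, 2025 falls between 3 November 2024 and 26 April 2025, so daylight saving is in effect and Ulir District is at UTC+00:00.
18:00 Ulir District − 0h = 18:00 UTC.
1 March 2025 is a Saturday, so the first Saturday is March 1 and the second is March 8.
1 September 2025 is a Monday, so the first Friday is September 5 and the fourth is September 26.
At the standard offset (UTC−06:30), 18:00 UTC − 6h30m = 11:30 Iresk standard time.
Daylight saving runs 8 March – 26 September; the standard-time date in Iresk, March 2, 2025, is outside that window, so Iresk is on standard time at UTC−06:30.
18:00 UTC − 6h30m = 11:30 Iresk.

11:30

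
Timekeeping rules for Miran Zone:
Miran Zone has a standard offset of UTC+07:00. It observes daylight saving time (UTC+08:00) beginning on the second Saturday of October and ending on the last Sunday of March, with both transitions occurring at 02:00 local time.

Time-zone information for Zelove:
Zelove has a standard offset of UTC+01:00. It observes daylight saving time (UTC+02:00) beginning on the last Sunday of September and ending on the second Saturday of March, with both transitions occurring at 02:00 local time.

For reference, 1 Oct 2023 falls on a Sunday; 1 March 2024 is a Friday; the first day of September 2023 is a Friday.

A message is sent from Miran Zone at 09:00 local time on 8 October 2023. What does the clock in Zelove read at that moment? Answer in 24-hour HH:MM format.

04:00

1 October 2023 is a Sunday, so the first Saturday is October 7 and the second is October 14.
1 March 2024 is a Friday, so Sundays fall on 3, 10, 17, 24, 31; the last is March 31.
Daylight saving runs 14 October 2023 – 31 March 2024; 8 October 2023 is outside that window, so Miran Zone is on standard time at UTC+07:00.
09:00 Miran Zone − 7h = 02:00 UTC.
1 September 2023 is a Friday, so Sundays fall on 3, 10, 17, 24; the last is September 24.
1 March 2024 is a Friday, so the first Saturday is March 2 and the second is March 9.
At the standard offset (UTC+01:00), 02:00 UTC + 1h = 03:00 Zelove standard time.
Daylight saving runs 24 September 2023 – 9 March 2024; the standard-time date in Zelove, 8 October 2023, is inside that window, so Zelove is at UTC+02:00.
02:00 UTC + 2h = 04:00 Zelove.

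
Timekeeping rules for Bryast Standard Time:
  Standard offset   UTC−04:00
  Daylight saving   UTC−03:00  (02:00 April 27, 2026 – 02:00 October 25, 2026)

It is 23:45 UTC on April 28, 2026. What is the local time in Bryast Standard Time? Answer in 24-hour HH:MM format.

At the standard offset (UTC−04:00), 23:45 UTC − 4h = 19:45 Bryast Standard Time standard time.
The standard-time date in Bryast Standard Time, April 28, 2026, lies within the daylight-saving period (27 April – 25 October), so Bryast Standard Time is on daylight time, UTC−03:00.
23:45 UTC − 3h = 20:45 local.

20:45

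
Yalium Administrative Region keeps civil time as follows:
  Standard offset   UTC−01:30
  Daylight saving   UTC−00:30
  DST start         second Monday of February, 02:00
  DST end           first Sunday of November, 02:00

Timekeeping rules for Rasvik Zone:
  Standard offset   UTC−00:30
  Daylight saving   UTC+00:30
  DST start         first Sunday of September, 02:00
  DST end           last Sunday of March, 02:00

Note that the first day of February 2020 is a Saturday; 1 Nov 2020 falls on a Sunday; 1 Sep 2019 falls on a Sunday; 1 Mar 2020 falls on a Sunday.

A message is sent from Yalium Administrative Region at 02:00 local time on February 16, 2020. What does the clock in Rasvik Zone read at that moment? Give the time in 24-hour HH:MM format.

03:00

1 February 2020 is a Saturday, so the first Monday is February 3 and the second is February 10.
1 November 2020 is a Sunday, so the first Sunday is November 1.
Daylight saving runs 10 February – 1 November; February 16, 2020 is inside that window, so Yalium Administrative Region is at UTC−00:30.
02:00 Yalium Administrative Region + 0h30m = 02:30 UTC.
1 September 2019 is a Sunday, so the first Sunday is September 1.
1 March 2020 is a Sunday, so Sundays fall on 1, 8, 15, 22, 29; the last is March 29.
At the standard offset (UTC−00:30), 02:30 UTC − 0h30m = 02:00 Rasvik Zone standard time.
Daylight saving runs 1 September 2019 – 29 March 2020; the standard-time date in Rasvik Zone, February 16, 2020, is inside that window, so Rasvik Zone is at UTC+00:30.
02:30 UTC + 0h30m = 03:00 Rasvik Zone.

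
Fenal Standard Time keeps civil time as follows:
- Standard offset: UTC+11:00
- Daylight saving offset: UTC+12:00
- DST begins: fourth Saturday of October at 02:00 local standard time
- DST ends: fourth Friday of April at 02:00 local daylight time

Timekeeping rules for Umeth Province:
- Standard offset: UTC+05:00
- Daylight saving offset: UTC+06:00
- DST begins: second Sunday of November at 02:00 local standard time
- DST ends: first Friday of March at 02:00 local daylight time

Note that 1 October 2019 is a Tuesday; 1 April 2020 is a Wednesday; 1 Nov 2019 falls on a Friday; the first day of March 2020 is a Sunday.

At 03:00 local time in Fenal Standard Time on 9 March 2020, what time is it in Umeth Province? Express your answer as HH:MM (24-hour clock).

1 October 2019 is a Tuesday, so the first Saturday is October 5 and the fourth is October 26.
1 April 2020 is a Wednesday, so the first Friday is April 3 and the fourth is April 24.
9 March 2020 falls between 26 October 2019 and 24 April 2020, so daylight saving is in effect and Fenal Standard Time is at UTC+12:00.
03:00 Fenal Standard Time − 12h = 15:00 UTC (rolling into the previous day, 8 March 2020).
1 November 2019 is a Friday, so the first Sunday is November 3 and the second is November 10.
1 March 2020 is a Sunday, so the first Friday is March 6.
At the standard offset (UTC+05:00), 15:00 UTC + 5h = 20:00 Umeth Province standard time.
The standard-time date in Umeth Province, 8 March 2020, is outside the daylight-saving period (10 November 2019 – 6 March 2020), so Umeth Province is on standard time, UTC+05:00.
15:00 UTC + 5h = 20:00 Umeth Province.

20:00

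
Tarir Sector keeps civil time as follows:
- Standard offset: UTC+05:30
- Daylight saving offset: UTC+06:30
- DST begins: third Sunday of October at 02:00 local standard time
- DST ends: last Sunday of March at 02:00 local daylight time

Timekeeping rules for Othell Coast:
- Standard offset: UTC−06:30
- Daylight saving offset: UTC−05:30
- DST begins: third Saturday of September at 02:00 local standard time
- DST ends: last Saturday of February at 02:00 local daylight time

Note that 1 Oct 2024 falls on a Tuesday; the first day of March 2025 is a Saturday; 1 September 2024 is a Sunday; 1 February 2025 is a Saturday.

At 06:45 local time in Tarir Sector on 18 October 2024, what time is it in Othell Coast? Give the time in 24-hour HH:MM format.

1 October 2024 is a Tuesday, so the first Sunday is October 6 and the third is October 20.
1 March 2025 is a Saturday, so Sundays fall on 2, 9, 16, 23, 30; the last is March 30.
Daylight saving runs 20 October 2024 – 30 March 2025; 18 October 2024 is outside that window, so Tarir Sector is on standard time at UTC+05:30.
06:45 Tarir Sector − 5h30m = 01:15 UTC.
1 September 2024 is a Sunday, so the first Saturday is September 7 and the third is September 21.
1 February 2025 is a Saturday, so Saturdays fall on 1, 8, 15, 22; the last is February 22.
At the standard offset (UTC−06:30), 01:15 UTC − 6h30m = 18:45 Othell Coast standard time (rolling into the previous day, 17 October 2024).
The standard-time date in Othell Coast, 17 October 2024, falls between 21 September 2024 and 22 February 2025, so daylight saving is in effect and Othell Coast is at UTC−05:30.
01:15 UTC − 5h30m = 19:45 Othell Coast (rolling into the previous day, 17 October 2024).

19:45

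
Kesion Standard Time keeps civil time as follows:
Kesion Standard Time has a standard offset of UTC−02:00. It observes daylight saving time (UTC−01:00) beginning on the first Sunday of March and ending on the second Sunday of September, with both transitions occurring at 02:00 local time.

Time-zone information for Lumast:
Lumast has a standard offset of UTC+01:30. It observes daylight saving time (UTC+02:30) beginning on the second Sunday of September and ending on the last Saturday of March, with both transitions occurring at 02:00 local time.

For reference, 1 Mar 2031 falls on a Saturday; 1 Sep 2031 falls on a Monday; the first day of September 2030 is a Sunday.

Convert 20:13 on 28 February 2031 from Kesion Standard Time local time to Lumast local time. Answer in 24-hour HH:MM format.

1 March 2031 is a Saturday, so the first Sunday is March 2.
1 September 2031 is a Monday, so the first Sunday is September 7 and the second is September 14.
28 February 2031 does not fall between 2 March and 14 September, so daylight saving is not in effect and Kesion Standard Time is at UTC−02:00.
20:13 Kesion Standard Time + 2h = 22:13 UTC.
1 September 2030 is a Sunday, so the first Sunday is September 1 and the second is September 8.
1 March 2031 is a Saturday, so Saturdays fall on 1, 8, 15, 22, 29; the last is March 29.
At the standard offset (UTC+01:30), 22:13 UTC + 1h30m = 23:43 Lumast standard time.
The standard-time date in Lumast, 28 February 2031, lies within the daylight-saving period (8 September 2030 – 29 March 2031), so Lumast is on daylight time, UTC+02:30.
22:13 UTC + 2h30m = 00:43 Lumast (rolling into the next day, 1 March 2031).

00:43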